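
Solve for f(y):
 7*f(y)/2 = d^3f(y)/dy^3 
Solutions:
 f(y) = C3*exp(2^(2/3)*7^(1/3)*y/2) + (C1*sin(2^(2/3)*sqrt(3)*7^(1/3)*y/4) + C2*cos(2^(2/3)*sqrt(3)*7^(1/3)*y/4))*exp(-2^(2/3)*7^(1/3)*y/4)


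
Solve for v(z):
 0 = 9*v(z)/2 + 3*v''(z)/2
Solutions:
 v(z) = C1*sin(sqrt(3)*z) + C2*cos(sqrt(3)*z)


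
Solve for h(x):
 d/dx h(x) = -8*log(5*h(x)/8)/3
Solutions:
 -3*Integral(1/(-log(_y) - log(5) + 3*log(2)), (_y, h(x)))/8 = C1 - x


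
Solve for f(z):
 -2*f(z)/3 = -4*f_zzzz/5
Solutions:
 f(z) = C1*exp(-5^(1/4)*6^(3/4)*z/6) + C2*exp(5^(1/4)*6^(3/4)*z/6) + C3*sin(5^(1/4)*6^(3/4)*z/6) + C4*cos(5^(1/4)*6^(3/4)*z/6)


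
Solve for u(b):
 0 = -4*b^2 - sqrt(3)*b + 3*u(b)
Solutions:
 u(b) = b*(4*b + sqrt(3))/3


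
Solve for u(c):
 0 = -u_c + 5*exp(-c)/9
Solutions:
 u(c) = C1 - 5*exp(-c)/9


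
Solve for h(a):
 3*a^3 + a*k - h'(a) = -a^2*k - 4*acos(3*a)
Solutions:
 h(a) = C1 + 3*a^4/4 + a^3*k/3 + a^2*k/2 + 4*a*acos(3*a) - 4*sqrt(1 - 9*a^2)/3


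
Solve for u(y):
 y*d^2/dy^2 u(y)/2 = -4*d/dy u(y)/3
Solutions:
 u(y) = C1 + C2/y^(5/3)


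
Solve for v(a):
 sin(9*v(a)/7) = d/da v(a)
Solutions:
 -a + 7*log(cos(9*v(a)/7) - 1)/18 - 7*log(cos(9*v(a)/7) + 1)/18 = C1


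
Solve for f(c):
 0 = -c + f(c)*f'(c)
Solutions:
 f(c) = -sqrt(C1 + c^2)
 f(c) = sqrt(C1 + c^2)


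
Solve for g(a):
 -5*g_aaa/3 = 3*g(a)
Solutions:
 g(a) = C3*exp(-15^(2/3)*a/5) + (C1*sin(3*3^(1/6)*5^(2/3)*a/10) + C2*cos(3*3^(1/6)*5^(2/3)*a/10))*exp(15^(2/3)*a/10)


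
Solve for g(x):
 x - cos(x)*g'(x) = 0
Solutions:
 g(x) = C1 + Integral(x/cos(x), x)


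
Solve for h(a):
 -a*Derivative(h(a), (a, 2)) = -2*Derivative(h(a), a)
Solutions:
 h(a) = C1 + C2*a^3


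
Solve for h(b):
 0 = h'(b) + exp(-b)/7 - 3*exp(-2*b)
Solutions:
 h(b) = C1 + exp(-b)/7 - 3*exp(-2*b)/2


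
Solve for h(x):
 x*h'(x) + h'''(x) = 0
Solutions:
 h(x) = C1 + Integral(C2*airyai(-x) + C3*airybi(-x), x)


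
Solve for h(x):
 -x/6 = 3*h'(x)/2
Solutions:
 h(x) = C1 - x^2/18


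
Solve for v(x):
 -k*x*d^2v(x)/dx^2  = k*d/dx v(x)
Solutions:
 v(x) = C1 + C2*log(x)


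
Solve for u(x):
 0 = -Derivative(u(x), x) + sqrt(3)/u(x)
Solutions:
 u(x) = -sqrt(C1 + 2*sqrt(3)*x)
 u(x) = sqrt(C1 + 2*sqrt(3)*x)


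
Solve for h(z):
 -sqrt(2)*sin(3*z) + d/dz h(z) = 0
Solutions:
 h(z) = C1 - sqrt(2)*cos(3*z)/3


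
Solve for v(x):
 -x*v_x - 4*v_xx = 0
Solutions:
 v(x) = C1 + C2*erf(sqrt(2)*x/4)


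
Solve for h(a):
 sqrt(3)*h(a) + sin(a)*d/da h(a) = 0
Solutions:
 h(a) = C1*(cos(a) + 1)^(sqrt(3)/2)/(cos(a) - 1)^(sqrt(3)/2)


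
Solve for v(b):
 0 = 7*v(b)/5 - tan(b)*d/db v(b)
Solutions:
 v(b) = C1*sin(b)^(7/5)


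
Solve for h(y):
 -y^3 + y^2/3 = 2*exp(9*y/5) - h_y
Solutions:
 h(y) = C1 + y^4/4 - y^3/9 + 10*exp(9*y/5)/9


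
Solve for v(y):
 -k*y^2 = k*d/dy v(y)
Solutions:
 v(y) = C1 - y^3/3


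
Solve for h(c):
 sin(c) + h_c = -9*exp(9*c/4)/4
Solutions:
 h(c) = C1 - exp(c)^(9/4) + cos(c)


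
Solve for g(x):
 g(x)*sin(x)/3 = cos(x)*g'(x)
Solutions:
 g(x) = C1/cos(x)^(1/3)


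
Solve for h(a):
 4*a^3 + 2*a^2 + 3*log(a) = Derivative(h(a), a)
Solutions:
 h(a) = C1 + a^4 + 2*a^3/3 + 3*a*log(a) - 3*a


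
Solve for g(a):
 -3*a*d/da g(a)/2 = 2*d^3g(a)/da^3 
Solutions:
 g(a) = C1 + Integral(C2*airyai(-6^(1/3)*a/2) + C3*airybi(-6^(1/3)*a/2), a)


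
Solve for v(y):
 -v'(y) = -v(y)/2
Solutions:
 v(y) = C1*exp(y/2)


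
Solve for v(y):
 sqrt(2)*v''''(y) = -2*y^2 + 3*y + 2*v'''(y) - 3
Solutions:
 v(y) = C1 + C2*y + C3*y^2 + C4*exp(sqrt(2)*y) + y^5/60 + y^4*(-3 + 2*sqrt(2))/48 + y^3*(10 - 3*sqrt(2))/24


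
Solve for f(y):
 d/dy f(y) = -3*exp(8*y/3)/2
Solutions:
 f(y) = C1 - 9*exp(8*y/3)/16


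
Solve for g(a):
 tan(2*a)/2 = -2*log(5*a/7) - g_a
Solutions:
 g(a) = C1 - 2*a*log(a) - 2*a*log(5) + 2*a + 2*a*log(7) + log(cos(2*a))/4


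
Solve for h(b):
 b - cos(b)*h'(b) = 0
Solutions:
 h(b) = C1 + Integral(b/cos(b), b)


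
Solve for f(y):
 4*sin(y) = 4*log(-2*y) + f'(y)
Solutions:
 f(y) = C1 - 4*y*log(-y) - 4*y*log(2) + 4*y - 4*cos(y)


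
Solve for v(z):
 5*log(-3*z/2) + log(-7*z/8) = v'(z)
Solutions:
 v(z) = C1 + 6*z*log(-z) + z*(-6 - 8*log(2) + log(1701))


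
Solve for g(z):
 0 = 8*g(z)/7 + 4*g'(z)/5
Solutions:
 g(z) = C1*exp(-10*z/7)


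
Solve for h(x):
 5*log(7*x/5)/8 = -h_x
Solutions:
 h(x) = C1 - 5*x*log(x)/8 - 5*x*log(7)/8 + 5*x/8 + 5*x*log(5)/8


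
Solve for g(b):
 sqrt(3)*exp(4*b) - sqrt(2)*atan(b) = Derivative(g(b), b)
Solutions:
 g(b) = C1 - sqrt(2)*(b*atan(b) - log(b^2 + 1)/2) + sqrt(3)*exp(4*b)/4


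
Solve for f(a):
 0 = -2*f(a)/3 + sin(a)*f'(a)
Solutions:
 f(a) = C1*(cos(a) - 1)^(1/3)/(cos(a) + 1)^(1/3)


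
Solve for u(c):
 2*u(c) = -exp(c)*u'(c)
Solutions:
 u(c) = C1*exp(2*exp(-c))


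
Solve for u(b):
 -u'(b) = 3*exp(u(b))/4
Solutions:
 u(b) = log(1/(C1 + 3*b)) + 2*log(2)


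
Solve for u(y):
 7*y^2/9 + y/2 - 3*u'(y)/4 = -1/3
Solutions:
 u(y) = C1 + 28*y^3/81 + y^2/3 + 4*y/9


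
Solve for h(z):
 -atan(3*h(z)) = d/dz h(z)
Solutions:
 Integral(1/atan(3*_y), (_y, h(z))) = C1 - z


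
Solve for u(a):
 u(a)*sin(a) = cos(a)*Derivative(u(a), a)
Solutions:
 u(a) = C1/cos(a)


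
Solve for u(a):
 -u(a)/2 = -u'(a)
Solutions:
 u(a) = C1*exp(a/2)


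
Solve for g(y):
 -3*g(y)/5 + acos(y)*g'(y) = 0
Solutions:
 g(y) = C1*exp(3*Integral(1/acos(y), y)/5)


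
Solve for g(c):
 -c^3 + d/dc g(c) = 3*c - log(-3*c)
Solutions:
 g(c) = C1 + c^4/4 + 3*c^2/2 - c*log(-c) + c*(1 - log(3))


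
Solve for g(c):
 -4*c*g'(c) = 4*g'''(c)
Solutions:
 g(c) = C1 + Integral(C2*airyai(-c) + C3*airybi(-c), c)


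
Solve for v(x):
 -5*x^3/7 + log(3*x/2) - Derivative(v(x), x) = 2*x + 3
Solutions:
 v(x) = C1 - 5*x^4/28 - x^2 + x*log(x) - 4*x + x*log(3/2)


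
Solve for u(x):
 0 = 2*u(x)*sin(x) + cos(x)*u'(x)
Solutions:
 u(x) = C1*cos(x)^2


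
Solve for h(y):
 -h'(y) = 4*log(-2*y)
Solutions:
 h(y) = C1 - 4*y*log(-y) + 4*y*(1 - log(2))


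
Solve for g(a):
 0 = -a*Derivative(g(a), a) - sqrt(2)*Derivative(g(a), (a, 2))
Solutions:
 g(a) = C1 + C2*erf(2^(1/4)*a/2)


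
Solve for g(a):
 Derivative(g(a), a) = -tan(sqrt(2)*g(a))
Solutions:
 g(a) = sqrt(2)*(pi - asin(C1*exp(-sqrt(2)*a)))/2
 g(a) = sqrt(2)*asin(C1*exp(-sqrt(2)*a))/2


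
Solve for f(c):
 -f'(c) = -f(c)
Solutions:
 f(c) = C1*exp(c)


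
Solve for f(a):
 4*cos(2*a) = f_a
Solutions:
 f(a) = C1 + 2*sin(2*a)


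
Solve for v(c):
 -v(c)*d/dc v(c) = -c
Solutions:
 v(c) = -sqrt(C1 + c^2)
 v(c) = sqrt(C1 + c^2)


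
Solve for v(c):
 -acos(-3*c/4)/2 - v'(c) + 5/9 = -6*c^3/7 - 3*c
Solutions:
 v(c) = C1 + 3*c^4/14 + 3*c^2/2 - c*acos(-3*c/4)/2 + 5*c/9 - sqrt(16 - 9*c^2)/6


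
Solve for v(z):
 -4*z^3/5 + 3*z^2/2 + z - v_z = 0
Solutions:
 v(z) = C1 - z^4/5 + z^3/2 + z^2/2


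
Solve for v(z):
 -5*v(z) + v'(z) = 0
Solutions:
 v(z) = C1*exp(5*z)


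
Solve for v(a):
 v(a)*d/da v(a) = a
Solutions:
 v(a) = -sqrt(C1 + a^2)
 v(a) = sqrt(C1 + a^2)


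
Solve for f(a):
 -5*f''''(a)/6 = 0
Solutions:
 f(a) = C1 + C2*a + C3*a^2 + C4*a^3


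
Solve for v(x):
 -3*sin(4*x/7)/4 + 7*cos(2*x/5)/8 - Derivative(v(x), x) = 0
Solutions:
 v(x) = C1 + 35*sin(2*x/5)/16 + 21*cos(4*x/7)/16


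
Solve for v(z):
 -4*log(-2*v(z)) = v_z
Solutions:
 Integral(1/(log(-_y) + log(2)), (_y, v(z)))/4 = C1 - z


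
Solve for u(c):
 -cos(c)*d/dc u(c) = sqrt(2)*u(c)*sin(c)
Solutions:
 u(c) = C1*cos(c)^(sqrt(2))


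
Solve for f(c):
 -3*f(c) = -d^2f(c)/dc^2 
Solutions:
 f(c) = C1*exp(-sqrt(3)*c) + C2*exp(sqrt(3)*c)


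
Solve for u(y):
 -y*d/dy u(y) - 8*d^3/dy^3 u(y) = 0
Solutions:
 u(y) = C1 + Integral(C2*airyai(-y/2) + C3*airybi(-y/2), y)


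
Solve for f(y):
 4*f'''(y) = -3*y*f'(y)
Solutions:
 f(y) = C1 + Integral(C2*airyai(-6^(1/3)*y/2) + C3*airybi(-6^(1/3)*y/2), y)


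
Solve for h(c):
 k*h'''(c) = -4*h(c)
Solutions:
 h(c) = C1*exp(2^(2/3)*c*(-1/k)^(1/3)) + C2*exp(2^(2/3)*c*(-1/k)^(1/3)*(-1 + sqrt(3)*I)/2) + C3*exp(-2^(2/3)*c*(-1/k)^(1/3)*(1 + sqrt(3)*I)/2)


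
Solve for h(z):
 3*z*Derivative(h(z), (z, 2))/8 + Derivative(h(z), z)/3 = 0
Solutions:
 h(z) = C1 + C2*z^(1/9)


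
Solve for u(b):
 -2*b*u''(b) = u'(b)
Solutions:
 u(b) = C1 + C2*sqrt(b)


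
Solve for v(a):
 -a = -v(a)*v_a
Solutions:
 v(a) = -sqrt(C1 + a^2)
 v(a) = sqrt(C1 + a^2)


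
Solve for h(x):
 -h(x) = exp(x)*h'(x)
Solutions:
 h(x) = C1*exp(exp(-x))


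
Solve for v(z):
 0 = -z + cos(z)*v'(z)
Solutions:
 v(z) = C1 + Integral(z/cos(z), z)


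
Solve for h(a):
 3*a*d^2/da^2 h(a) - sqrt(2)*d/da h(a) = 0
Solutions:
 h(a) = C1 + C2*a^(sqrt(2)/3 + 1)


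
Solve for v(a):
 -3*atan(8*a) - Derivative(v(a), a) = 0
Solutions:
 v(a) = C1 - 3*a*atan(8*a) + 3*log(64*a^2 + 1)/16


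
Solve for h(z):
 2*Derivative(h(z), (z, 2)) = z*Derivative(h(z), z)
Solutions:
 h(z) = C1 + C2*erfi(z/2)


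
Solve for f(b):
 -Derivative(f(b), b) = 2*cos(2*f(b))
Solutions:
 f(b) = -asin((C1 + exp(8*b))/(C1 - exp(8*b)))/2 + pi/2
 f(b) = asin((C1 + exp(8*b))/(C1 - exp(8*b)))/2


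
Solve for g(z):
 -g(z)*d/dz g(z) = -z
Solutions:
 g(z) = -sqrt(C1 + z^2)
 g(z) = sqrt(C1 + z^2)


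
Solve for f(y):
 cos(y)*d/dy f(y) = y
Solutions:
 f(y) = C1 + Integral(y/cos(y), y)


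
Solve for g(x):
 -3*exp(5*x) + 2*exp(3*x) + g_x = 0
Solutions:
 g(x) = C1 + 3*exp(5*x)/5 - 2*exp(3*x)/3


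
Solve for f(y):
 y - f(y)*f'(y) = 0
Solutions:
 f(y) = -sqrt(C1 + y^2)
 f(y) = sqrt(C1 + y^2)


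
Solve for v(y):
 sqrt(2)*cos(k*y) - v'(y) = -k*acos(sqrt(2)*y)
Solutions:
 v(y) = C1 + k*(y*acos(sqrt(2)*y) - sqrt(2)*sqrt(1 - 2*y^2)/2) + sqrt(2)*Piecewise((sin(k*y)/k, Ne(k, 0)), (y, True))


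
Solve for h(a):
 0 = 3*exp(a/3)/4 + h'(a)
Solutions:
 h(a) = C1 - 9*exp(a/3)/4


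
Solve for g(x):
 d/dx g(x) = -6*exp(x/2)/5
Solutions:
 g(x) = C1 - 12*exp(x/2)/5


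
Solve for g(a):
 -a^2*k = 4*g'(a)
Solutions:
 g(a) = C1 - a^3*k/12


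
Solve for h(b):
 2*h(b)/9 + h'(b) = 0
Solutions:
 h(b) = C1*exp(-2*b/9)


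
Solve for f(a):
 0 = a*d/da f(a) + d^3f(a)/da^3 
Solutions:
 f(a) = C1 + Integral(C2*airyai(-a) + C3*airybi(-a), a)


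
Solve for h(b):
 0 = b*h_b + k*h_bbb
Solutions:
 h(b) = C1 + Integral(C2*airyai(b*(-1/k)^(1/3)) + C3*airybi(b*(-1/k)^(1/3)), b)


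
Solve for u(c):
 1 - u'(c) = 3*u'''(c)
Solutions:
 u(c) = C1 + C2*sin(sqrt(3)*c/3) + C3*cos(sqrt(3)*c/3) + c


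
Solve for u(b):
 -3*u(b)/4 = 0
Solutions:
 u(b) = 0


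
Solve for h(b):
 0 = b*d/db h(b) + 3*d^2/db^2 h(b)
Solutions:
 h(b) = C1 + C2*erf(sqrt(6)*b/6)


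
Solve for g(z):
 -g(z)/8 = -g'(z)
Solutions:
 g(z) = C1*exp(z/8)


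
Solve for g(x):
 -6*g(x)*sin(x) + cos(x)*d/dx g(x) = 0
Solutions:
 g(x) = C1/cos(x)^6


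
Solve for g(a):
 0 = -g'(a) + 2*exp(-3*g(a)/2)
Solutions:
 g(a) = 2*log(C1 + 3*a)/3
 g(a) = 2*log((-1 - sqrt(3)*I)*(C1 + 3*a)^(1/3)/2)
 g(a) = 2*log((-1 + sqrt(3)*I)*(C1 + 3*a)^(1/3)/2)


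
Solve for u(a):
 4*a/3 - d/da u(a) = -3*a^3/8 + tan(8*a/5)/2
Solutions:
 u(a) = C1 + 3*a^4/32 + 2*a^2/3 + 5*log(cos(8*a/5))/16


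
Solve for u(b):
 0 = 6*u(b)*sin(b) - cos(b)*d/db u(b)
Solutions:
 u(b) = C1/cos(b)^6


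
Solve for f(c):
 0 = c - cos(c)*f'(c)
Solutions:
 f(c) = C1 + Integral(c/cos(c), c)


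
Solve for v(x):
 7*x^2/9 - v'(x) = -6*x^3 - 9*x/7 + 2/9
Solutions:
 v(x) = C1 + 3*x^4/2 + 7*x^3/27 + 9*x^2/14 - 2*x/9


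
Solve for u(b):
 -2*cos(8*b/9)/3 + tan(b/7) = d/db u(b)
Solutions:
 u(b) = C1 - 7*log(cos(b/7)) - 3*sin(8*b/9)/4


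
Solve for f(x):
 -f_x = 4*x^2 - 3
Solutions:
 f(x) = C1 - 4*x^3/3 + 3*x


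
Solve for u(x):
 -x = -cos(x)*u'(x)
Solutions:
 u(x) = C1 + Integral(x/cos(x), x)


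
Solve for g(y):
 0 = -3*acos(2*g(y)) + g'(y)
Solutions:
 Integral(1/acos(2*_y), (_y, g(y))) = C1 + 3*y


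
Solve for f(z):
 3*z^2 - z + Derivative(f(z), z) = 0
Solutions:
 f(z) = C1 - z^3 + z^2/2


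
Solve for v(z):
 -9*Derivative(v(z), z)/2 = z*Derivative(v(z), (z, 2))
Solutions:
 v(z) = C1 + C2/z^(7/2)


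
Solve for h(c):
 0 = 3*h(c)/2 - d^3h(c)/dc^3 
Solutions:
 h(c) = C3*exp(2^(2/3)*3^(1/3)*c/2) + (C1*sin(2^(2/3)*3^(5/6)*c/4) + C2*cos(2^(2/3)*3^(5/6)*c/4))*exp(-2^(2/3)*3^(1/3)*c/4)


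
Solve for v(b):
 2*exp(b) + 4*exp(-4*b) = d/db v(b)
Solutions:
 v(b) = C1 + 2*exp(b) - exp(-4*b)


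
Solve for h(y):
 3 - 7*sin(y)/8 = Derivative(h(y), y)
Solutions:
 h(y) = C1 + 3*y + 7*cos(y)/8


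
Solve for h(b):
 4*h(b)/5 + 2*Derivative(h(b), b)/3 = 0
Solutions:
 h(b) = C1*exp(-6*b/5)


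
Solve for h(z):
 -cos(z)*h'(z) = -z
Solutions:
 h(z) = C1 + Integral(z/cos(z), z)


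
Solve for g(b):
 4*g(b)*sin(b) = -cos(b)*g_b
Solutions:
 g(b) = C1*cos(b)^4


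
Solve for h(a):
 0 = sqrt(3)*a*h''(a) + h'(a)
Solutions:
 h(a) = C1 + C2*a^(1 - sqrt(3)/3)


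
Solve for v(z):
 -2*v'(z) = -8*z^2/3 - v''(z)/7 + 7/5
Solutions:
 v(z) = C1 + C2*exp(14*z) + 4*z^3/9 + 2*z^2/21 - 1009*z/1470


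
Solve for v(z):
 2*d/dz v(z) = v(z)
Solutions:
 v(z) = C1*exp(z/2)


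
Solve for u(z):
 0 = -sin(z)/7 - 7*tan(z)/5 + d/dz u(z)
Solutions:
 u(z) = C1 - 7*log(cos(z))/5 - cos(z)/7


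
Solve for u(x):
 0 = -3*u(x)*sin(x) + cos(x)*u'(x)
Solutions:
 u(x) = C1/cos(x)^3


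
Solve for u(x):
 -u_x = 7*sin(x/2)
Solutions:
 u(x) = C1 + 14*cos(x/2)


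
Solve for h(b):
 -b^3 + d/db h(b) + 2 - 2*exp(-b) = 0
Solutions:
 h(b) = C1 + b^4/4 - 2*b - 2*exp(-b)


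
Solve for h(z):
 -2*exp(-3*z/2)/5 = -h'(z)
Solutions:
 h(z) = C1 - 4*exp(-3*z/2)/15


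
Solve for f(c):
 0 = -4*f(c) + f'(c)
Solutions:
 f(c) = C1*exp(4*c)


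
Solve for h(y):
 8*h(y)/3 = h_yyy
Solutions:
 h(y) = C3*exp(2*3^(2/3)*y/3) + (C1*sin(3^(1/6)*y) + C2*cos(3^(1/6)*y))*exp(-3^(2/3)*y/3)


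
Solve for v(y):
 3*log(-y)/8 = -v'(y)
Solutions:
 v(y) = C1 - 3*y*log(-y)/8 + 3*y/8


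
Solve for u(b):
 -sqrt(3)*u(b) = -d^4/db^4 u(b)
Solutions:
 u(b) = C1*exp(-3^(1/8)*b) + C2*exp(3^(1/8)*b) + C3*sin(3^(1/8)*b) + C4*cos(3^(1/8)*b)


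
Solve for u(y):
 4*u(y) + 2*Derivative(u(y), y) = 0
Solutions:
 u(y) = C1*exp(-2*y)


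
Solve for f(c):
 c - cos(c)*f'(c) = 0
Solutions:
 f(c) = C1 + Integral(c/cos(c), c)


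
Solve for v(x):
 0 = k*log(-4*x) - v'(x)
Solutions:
 v(x) = C1 + k*x*log(-x) + k*x*(-1 + 2*log(2))


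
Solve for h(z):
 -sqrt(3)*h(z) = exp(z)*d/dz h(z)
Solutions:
 h(z) = C1*exp(sqrt(3)*exp(-z))


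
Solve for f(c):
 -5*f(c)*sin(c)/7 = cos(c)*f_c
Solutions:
 f(c) = C1*cos(c)^(5/7)


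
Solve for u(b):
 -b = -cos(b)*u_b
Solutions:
 u(b) = C1 + Integral(b/cos(b), b)


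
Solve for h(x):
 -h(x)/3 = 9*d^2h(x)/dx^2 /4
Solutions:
 h(x) = C1*sin(2*sqrt(3)*x/9) + C2*cos(2*sqrt(3)*x/9)


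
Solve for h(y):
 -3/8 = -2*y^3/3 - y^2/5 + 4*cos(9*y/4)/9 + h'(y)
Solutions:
 h(y) = C1 + y^4/6 + y^3/15 - 3*y/8 - 16*sin(9*y/4)/81


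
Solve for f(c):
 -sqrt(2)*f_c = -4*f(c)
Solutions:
 f(c) = C1*exp(2*sqrt(2)*c)


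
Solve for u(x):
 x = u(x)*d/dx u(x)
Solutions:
 u(x) = -sqrt(C1 + x^2)
 u(x) = sqrt(C1 + x^2)


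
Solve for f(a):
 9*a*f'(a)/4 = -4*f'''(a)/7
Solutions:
 f(a) = C1 + Integral(C2*airyai(-2^(2/3)*63^(1/3)*a/4) + C3*airybi(-2^(2/3)*63^(1/3)*a/4), a)


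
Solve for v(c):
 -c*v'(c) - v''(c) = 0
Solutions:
 v(c) = C1 + C2*erf(sqrt(2)*c/2)


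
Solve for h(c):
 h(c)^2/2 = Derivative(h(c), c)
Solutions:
 h(c) = -2/(C1 + c)


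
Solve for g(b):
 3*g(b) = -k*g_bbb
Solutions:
 g(b) = C1*exp(3^(1/3)*b*(-1/k)^(1/3)) + C2*exp(b*(-1/k)^(1/3)*(-3^(1/3) + 3^(5/6)*I)/2) + C3*exp(-b*(-1/k)^(1/3)*(3^(1/3) + 3^(5/6)*I)/2)


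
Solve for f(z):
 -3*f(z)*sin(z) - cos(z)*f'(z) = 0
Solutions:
 f(z) = C1*cos(z)^3


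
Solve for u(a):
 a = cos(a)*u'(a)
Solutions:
 u(a) = C1 + Integral(a/cos(a), a)


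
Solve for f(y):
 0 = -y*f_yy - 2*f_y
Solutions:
 f(y) = C1 + C2/y


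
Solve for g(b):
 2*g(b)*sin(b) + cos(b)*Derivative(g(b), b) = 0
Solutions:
 g(b) = C1*cos(b)^2


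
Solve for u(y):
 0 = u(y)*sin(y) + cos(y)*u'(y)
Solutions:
 u(y) = C1*cos(y)


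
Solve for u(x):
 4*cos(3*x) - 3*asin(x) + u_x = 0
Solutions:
 u(x) = C1 + 3*x*asin(x) + 3*sqrt(1 - x^2) - 4*sin(3*x)/3


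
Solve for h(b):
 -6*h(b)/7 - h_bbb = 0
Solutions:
 h(b) = C3*exp(-6^(1/3)*7^(2/3)*b/7) + (C1*sin(2^(1/3)*3^(5/6)*7^(2/3)*b/14) + C2*cos(2^(1/3)*3^(5/6)*7^(2/3)*b/14))*exp(6^(1/3)*7^(2/3)*b/14)


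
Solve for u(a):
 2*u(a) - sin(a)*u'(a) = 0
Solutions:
 u(a) = C1*(cos(a) - 1)/(cos(a) + 1)


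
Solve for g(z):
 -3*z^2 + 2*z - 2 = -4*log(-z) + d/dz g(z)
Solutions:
 g(z) = C1 - z^3 + z^2 + 4*z*log(-z) - 6*z


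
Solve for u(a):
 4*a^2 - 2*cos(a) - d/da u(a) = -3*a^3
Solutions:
 u(a) = C1 + 3*a^4/4 + 4*a^3/3 - 2*sin(a)


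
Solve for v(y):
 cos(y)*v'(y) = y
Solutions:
 v(y) = C1 + Integral(y/cos(y), y)


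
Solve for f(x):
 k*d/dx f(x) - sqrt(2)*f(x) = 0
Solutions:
 f(x) = C1*exp(sqrt(2)*x/k)


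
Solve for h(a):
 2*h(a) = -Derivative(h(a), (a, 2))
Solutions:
 h(a) = C1*sin(sqrt(2)*a) + C2*cos(sqrt(2)*a)


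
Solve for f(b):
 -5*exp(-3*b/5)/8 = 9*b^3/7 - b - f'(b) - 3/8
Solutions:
 f(b) = C1 + 9*b^4/28 - b^2/2 - 3*b/8 - 25*exp(-3*b/5)/24


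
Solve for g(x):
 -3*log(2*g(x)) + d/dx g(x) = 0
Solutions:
 -Integral(1/(log(_y) + log(2)), (_y, g(x)))/3 = C1 - x


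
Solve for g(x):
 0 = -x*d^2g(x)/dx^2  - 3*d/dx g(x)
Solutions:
 g(x) = C1 + C2/x^2


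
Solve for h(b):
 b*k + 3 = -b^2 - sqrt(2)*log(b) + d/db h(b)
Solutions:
 h(b) = C1 + b^3/3 + b^2*k/2 + sqrt(2)*b*log(b) - sqrt(2)*b + 3*b


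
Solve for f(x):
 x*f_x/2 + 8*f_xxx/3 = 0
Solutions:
 f(x) = C1 + Integral(C2*airyai(-2^(2/3)*3^(1/3)*x/4) + C3*airybi(-2^(2/3)*3^(1/3)*x/4), x)


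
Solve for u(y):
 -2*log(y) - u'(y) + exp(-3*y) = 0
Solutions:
 u(y) = C1 - 2*y*log(y) + 2*y - exp(-3*y)/3


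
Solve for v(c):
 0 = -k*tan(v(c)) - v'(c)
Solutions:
 v(c) = pi - asin(C1*exp(-c*k))
 v(c) = asin(C1*exp(-c*k))


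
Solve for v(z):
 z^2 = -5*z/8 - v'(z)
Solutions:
 v(z) = C1 - z^3/3 - 5*z^2/16


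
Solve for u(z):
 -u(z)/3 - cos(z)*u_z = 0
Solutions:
 u(z) = C1*(sin(z) - 1)^(1/6)/(sin(z) + 1)^(1/6)


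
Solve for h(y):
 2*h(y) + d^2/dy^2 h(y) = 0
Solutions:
 h(y) = C1*sin(sqrt(2)*y) + C2*cos(sqrt(2)*y)


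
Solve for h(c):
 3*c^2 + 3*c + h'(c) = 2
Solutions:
 h(c) = C1 - c^3 - 3*c^2/2 + 2*c


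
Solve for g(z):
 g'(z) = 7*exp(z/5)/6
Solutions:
 g(z) = C1 + 35*exp(z/5)/6


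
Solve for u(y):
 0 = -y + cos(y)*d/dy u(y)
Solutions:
 u(y) = C1 + Integral(y/cos(y), y)


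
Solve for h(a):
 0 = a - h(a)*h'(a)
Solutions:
 h(a) = -sqrt(C1 + a^2)
 h(a) = sqrt(C1 + a^2)


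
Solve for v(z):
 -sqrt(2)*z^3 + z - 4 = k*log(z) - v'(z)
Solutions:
 v(z) = C1 + k*z*log(z) - k*z + sqrt(2)*z^4/4 - z^2/2 + 4*z


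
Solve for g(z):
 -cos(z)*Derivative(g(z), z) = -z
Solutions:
 g(z) = C1 + Integral(z/cos(z), z)


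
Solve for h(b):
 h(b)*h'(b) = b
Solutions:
 h(b) = -sqrt(C1 + b^2)
 h(b) = sqrt(C1 + b^2)


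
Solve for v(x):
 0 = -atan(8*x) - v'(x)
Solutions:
 v(x) = C1 - x*atan(8*x) + log(64*x^2 + 1)/16


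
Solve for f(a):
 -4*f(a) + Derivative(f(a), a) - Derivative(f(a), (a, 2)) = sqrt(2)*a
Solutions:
 f(a) = -sqrt(2)*a/4 + (C1*sin(sqrt(15)*a/2) + C2*cos(sqrt(15)*a/2))*exp(a/2) - sqrt(2)/16


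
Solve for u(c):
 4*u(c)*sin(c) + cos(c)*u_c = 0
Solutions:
 u(c) = C1*cos(c)^4


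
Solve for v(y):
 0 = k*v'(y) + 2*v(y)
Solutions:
 v(y) = C1*exp(-2*y/k)


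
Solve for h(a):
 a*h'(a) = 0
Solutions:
 h(a) = C1


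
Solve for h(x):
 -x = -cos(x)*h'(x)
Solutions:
 h(x) = C1 + Integral(x/cos(x), x)


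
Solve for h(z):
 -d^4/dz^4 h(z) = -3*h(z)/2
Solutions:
 h(z) = C1*exp(-2^(3/4)*3^(1/4)*z/2) + C2*exp(2^(3/4)*3^(1/4)*z/2) + C3*sin(2^(3/4)*3^(1/4)*z/2) + C4*cos(2^(3/4)*3^(1/4)*z/2)


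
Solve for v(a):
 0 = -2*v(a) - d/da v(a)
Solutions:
 v(a) = C1*exp(-2*a)


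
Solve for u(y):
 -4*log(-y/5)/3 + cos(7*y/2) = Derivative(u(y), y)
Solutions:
 u(y) = C1 - 4*y*log(-y)/3 + 4*y/3 + 4*y*log(5)/3 + 2*sin(7*y/2)/7


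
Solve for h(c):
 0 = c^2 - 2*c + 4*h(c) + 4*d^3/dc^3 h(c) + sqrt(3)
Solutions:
 h(c) = C3*exp(-c) - c^2/4 + c/2 + (C1*sin(sqrt(3)*c/2) + C2*cos(sqrt(3)*c/2))*exp(c/2) - sqrt(3)/4


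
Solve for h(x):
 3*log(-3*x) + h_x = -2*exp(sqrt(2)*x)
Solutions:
 h(x) = C1 - 3*x*log(-x) + 3*x*(1 - log(3)) - sqrt(2)*exp(sqrt(2)*x)


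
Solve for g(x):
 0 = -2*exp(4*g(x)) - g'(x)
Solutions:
 g(x) = log(-I*(1/(C1 + 8*x))^(1/4))
 g(x) = log(I*(1/(C1 + 8*x))^(1/4))
 g(x) = log(-(1/(C1 + 8*x))^(1/4))
 g(x) = log(1/(C1 + 8*x))/4


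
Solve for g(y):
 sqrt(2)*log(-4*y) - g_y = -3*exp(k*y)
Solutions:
 g(y) = C1 + sqrt(2)*y*log(-y) + sqrt(2)*y*(-1 + 2*log(2)) + Piecewise((3*exp(k*y)/k, Ne(k, 0)), (3*y, True))


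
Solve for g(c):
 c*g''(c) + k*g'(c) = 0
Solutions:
 g(c) = C1 + c^(1 - re(k))*(C2*sin(log(c)*Abs(im(k))) + C3*cos(log(c)*im(k)))


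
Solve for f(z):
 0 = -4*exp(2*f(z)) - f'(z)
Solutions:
 f(z) = log(-sqrt(-1/(C1 - 4*z))) - log(2)/2
 f(z) = log(-1/(C1 - 4*z))/2 - log(2)/2


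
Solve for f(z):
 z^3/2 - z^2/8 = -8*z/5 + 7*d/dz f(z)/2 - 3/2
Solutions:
 f(z) = C1 + z^4/28 - z^3/84 + 8*z^2/35 + 3*z/7


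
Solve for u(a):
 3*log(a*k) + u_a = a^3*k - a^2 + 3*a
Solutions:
 u(a) = C1 + a^4*k/4 - a^3/3 + 3*a^2/2 - 3*a*log(a*k) + 3*a


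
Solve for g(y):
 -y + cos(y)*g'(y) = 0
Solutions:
 g(y) = C1 + Integral(y/cos(y), y)


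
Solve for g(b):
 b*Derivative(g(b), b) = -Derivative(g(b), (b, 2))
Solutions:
 g(b) = C1 + C2*erf(sqrt(2)*b/2)


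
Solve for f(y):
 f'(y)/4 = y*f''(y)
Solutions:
 f(y) = C1 + C2*y^(5/4)


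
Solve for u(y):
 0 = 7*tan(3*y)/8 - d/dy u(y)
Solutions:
 u(y) = C1 - 7*log(cos(3*y))/24


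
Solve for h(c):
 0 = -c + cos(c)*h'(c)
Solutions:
 h(c) = C1 + Integral(c/cos(c), c)


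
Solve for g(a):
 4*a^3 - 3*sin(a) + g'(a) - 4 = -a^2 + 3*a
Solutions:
 g(a) = C1 - a^4 - a^3/3 + 3*a^2/2 + 4*a - 3*cos(a)


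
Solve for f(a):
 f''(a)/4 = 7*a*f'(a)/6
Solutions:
 f(a) = C1 + C2*erfi(sqrt(21)*a/3)


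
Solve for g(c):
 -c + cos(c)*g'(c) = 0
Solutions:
 g(c) = C1 + Integral(c/cos(c), c)


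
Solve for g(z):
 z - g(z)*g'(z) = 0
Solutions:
 g(z) = -sqrt(C1 + z^2)
 g(z) = sqrt(C1 + z^2)


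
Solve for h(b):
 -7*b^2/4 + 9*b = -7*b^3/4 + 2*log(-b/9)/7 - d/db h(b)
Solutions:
 h(b) = C1 - 7*b^4/16 + 7*b^3/12 - 9*b^2/2 + 2*b*log(-b)/7 + 2*b*(-2*log(3) - 1)/7


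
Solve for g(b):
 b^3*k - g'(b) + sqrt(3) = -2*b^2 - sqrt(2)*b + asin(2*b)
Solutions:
 g(b) = C1 + b^4*k/4 + 2*b^3/3 + sqrt(2)*b^2/2 - b*asin(2*b) + sqrt(3)*b - sqrt(1 - 4*b^2)/2


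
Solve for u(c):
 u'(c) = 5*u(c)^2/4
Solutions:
 u(c) = -4/(C1 + 5*c)


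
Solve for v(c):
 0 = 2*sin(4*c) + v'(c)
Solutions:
 v(c) = C1 + cos(4*c)/2


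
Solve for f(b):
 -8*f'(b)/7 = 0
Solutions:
 f(b) = C1


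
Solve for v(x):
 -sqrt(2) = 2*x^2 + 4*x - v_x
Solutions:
 v(x) = C1 + 2*x^3/3 + 2*x^2 + sqrt(2)*x


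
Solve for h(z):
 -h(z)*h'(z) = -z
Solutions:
 h(z) = -sqrt(C1 + z^2)
 h(z) = sqrt(C1 + z^2)


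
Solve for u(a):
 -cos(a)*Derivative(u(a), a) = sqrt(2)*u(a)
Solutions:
 u(a) = C1*(sin(a) - 1)^(sqrt(2)/2)/(sin(a) + 1)^(sqrt(2)/2)


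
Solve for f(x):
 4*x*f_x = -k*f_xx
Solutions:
 f(x) = C1 + C2*sqrt(k)*erf(sqrt(2)*x*sqrt(1/k))


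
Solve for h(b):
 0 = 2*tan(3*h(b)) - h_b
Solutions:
 h(b) = -asin(C1*exp(6*b))/3 + pi/3
 h(b) = asin(C1*exp(6*b))/3


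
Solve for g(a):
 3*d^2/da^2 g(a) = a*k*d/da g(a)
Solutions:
 g(a) = Piecewise((-sqrt(6)*sqrt(pi)*C1*erf(sqrt(6)*a*sqrt(-k)/6)/(2*sqrt(-k)) - C2, (k > 0) | (k < 0)), (-C1*a - C2, True))


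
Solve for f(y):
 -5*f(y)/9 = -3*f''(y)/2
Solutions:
 f(y) = C1*exp(-sqrt(30)*y/9) + C2*exp(sqrt(30)*y/9)


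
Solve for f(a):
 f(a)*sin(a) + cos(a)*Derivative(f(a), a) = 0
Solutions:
 f(a) = C1*cos(a)


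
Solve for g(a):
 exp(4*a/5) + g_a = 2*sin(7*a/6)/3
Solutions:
 g(a) = C1 - 5*exp(4*a/5)/4 - 4*cos(7*a/6)/7


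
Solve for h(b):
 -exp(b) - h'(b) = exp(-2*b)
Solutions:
 h(b) = C1 - exp(b) + exp(-2*b)/2


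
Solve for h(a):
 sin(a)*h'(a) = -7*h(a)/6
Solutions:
 h(a) = C1*(cos(a) + 1)^(7/12)/(cos(a) - 1)^(7/12)


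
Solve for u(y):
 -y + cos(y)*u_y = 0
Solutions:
 u(y) = C1 + Integral(y/cos(y), y)


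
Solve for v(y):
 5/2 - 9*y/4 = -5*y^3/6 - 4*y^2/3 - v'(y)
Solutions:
 v(y) = C1 - 5*y^4/24 - 4*y^3/9 + 9*y^2/8 - 5*y/2


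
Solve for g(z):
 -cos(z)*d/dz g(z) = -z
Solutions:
 g(z) = C1 + Integral(z/cos(z), z)


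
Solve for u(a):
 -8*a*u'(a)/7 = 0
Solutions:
 u(a) = C1


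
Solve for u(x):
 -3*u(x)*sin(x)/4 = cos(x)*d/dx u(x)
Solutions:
 u(x) = C1*cos(x)^(3/4)


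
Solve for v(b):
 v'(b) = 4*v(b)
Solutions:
 v(b) = C1*exp(4*b)


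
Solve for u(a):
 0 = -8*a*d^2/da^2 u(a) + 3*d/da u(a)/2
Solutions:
 u(a) = C1 + C2*a^(19/16)


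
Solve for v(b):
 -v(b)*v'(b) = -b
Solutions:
 v(b) = -sqrt(C1 + b^2)
 v(b) = sqrt(C1 + b^2)


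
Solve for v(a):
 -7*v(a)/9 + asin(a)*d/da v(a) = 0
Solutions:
 v(a) = C1*exp(7*Integral(1/asin(a), a)/9)


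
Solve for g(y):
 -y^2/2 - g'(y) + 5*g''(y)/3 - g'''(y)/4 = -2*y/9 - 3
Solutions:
 g(y) = C1 + C2*exp(2*y/3) + C3*exp(6*y) - y^3/6 - 13*y^2/18 + 91*y/108


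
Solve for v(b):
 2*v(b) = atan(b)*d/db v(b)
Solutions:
 v(b) = C1*exp(2*Integral(1/atan(b), b))


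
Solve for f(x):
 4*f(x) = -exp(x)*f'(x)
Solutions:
 f(x) = C1*exp(4*exp(-x))


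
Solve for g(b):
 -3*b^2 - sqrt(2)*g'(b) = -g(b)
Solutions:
 g(b) = C1*exp(sqrt(2)*b/2) + 3*b^2 + 6*sqrt(2)*b + 12


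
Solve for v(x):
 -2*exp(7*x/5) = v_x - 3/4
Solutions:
 v(x) = C1 + 3*x/4 - 10*exp(7*x/5)/7


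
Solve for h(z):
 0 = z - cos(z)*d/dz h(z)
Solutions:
 h(z) = C1 + Integral(z/cos(z), z)


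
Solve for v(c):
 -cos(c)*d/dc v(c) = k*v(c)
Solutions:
 v(c) = C1*exp(k*(log(sin(c) - 1) - log(sin(c) + 1))/2)


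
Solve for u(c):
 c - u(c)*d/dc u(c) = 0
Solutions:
 u(c) = -sqrt(C1 + c^2)
 u(c) = sqrt(C1 + c^2)


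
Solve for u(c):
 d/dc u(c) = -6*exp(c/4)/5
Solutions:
 u(c) = C1 - 24*exp(c/4)/5


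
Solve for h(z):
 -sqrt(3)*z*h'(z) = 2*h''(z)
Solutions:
 h(z) = C1 + C2*erf(3^(1/4)*z/2)


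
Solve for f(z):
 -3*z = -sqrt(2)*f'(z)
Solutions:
 f(z) = C1 + 3*sqrt(2)*z^2/4


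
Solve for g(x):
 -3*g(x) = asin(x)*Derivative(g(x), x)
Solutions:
 g(x) = C1*exp(-3*Integral(1/asin(x), x))


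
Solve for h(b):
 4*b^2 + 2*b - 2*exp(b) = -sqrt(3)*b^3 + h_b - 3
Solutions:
 h(b) = C1 + sqrt(3)*b^4/4 + 4*b^3/3 + b^2 + 3*b - 2*exp(b)


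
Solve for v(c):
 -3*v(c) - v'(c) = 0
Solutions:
 v(c) = C1*exp(-3*c)


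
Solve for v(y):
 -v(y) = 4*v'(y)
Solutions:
 v(y) = C1*exp(-y/4)


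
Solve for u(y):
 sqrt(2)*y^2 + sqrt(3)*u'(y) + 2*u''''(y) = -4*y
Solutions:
 u(y) = C1 + C4*exp(-2^(2/3)*3^(1/6)*y/2) - sqrt(6)*y^3/9 - 2*sqrt(3)*y^2/3 + (C2*sin(6^(2/3)*y/4) + C3*cos(6^(2/3)*y/4))*exp(2^(2/3)*3^(1/6)*y/4)


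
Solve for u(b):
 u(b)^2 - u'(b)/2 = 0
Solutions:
 u(b) = -1/(C1 + 2*b)


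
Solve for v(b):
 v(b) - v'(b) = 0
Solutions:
 v(b) = C1*exp(b)


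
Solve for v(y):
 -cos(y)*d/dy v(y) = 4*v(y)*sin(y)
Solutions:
 v(y) = C1*cos(y)^4


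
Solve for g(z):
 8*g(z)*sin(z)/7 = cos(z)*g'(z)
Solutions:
 g(z) = C1/cos(z)^(8/7)


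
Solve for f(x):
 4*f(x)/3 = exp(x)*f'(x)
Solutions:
 f(x) = C1*exp(-4*exp(-x)/3)


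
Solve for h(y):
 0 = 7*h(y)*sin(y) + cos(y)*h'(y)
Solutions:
 h(y) = C1*cos(y)^7


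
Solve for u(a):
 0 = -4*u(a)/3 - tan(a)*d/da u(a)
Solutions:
 u(a) = C1/sin(a)^(4/3)


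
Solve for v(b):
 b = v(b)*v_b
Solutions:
 v(b) = -sqrt(C1 + b^2)
 v(b) = sqrt(C1 + b^2)


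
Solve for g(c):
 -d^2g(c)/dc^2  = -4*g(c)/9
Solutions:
 g(c) = C1*exp(-2*c/3) + C2*exp(2*c/3)


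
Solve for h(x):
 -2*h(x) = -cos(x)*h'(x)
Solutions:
 h(x) = C1*(sin(x) + 1)/(sin(x) - 1)


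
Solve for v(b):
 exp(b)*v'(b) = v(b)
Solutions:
 v(b) = C1*exp(-exp(-b))


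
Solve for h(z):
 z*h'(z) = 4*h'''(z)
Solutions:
 h(z) = C1 + Integral(C2*airyai(2^(1/3)*z/2) + C3*airybi(2^(1/3)*z/2), z)


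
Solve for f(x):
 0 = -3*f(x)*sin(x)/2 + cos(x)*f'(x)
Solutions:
 f(x) = C1/cos(x)^(3/2)


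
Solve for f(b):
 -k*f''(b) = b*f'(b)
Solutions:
 f(b) = C1 + C2*sqrt(k)*erf(sqrt(2)*b*sqrt(1/k)/2)


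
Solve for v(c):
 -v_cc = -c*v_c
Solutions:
 v(c) = C1 + C2*erfi(sqrt(2)*c/2)


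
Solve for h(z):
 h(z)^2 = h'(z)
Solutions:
 h(z) = -1/(C1 + z)


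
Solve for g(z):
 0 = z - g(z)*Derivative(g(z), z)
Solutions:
 g(z) = -sqrt(C1 + z^2)
 g(z) = sqrt(C1 + z^2)


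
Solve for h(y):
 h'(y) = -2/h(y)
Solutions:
 h(y) = -sqrt(C1 - 4*y)
 h(y) = sqrt(C1 - 4*y)


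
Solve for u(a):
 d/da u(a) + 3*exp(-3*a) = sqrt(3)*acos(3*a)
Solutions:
 u(a) = C1 + sqrt(3)*a*acos(3*a) - sqrt(3)*sqrt(1 - 9*a^2)/3 + exp(-3*a)


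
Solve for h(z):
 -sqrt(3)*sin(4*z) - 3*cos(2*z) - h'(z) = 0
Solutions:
 h(z) = C1 - 3*sin(2*z)/2 + sqrt(3)*cos(4*z)/4


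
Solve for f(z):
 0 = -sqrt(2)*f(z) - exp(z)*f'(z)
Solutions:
 f(z) = C1*exp(sqrt(2)*exp(-z))


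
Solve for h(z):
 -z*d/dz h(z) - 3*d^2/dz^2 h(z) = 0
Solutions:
 h(z) = C1 + C2*erf(sqrt(6)*z/6)


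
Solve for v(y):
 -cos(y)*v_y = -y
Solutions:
 v(y) = C1 + Integral(y/cos(y), y)


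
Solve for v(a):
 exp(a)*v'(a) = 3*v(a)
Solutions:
 v(a) = C1*exp(-3*exp(-a))


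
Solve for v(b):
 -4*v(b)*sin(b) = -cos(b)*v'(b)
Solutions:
 v(b) = C1/cos(b)^4


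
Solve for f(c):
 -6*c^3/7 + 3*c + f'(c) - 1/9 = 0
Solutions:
 f(c) = C1 + 3*c^4/14 - 3*c^2/2 + c/9


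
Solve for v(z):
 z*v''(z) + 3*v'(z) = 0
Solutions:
 v(z) = C1 + C2/z^2


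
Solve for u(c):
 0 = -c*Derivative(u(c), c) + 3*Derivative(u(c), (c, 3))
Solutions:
 u(c) = C1 + Integral(C2*airyai(3^(2/3)*c/3) + C3*airybi(3^(2/3)*c/3), c)


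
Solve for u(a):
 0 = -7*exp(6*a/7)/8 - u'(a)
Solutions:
 u(a) = C1 - 49*exp(6*a/7)/48


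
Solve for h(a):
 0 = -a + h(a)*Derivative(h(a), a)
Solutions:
 h(a) = -sqrt(C1 + a^2)
 h(a) = sqrt(C1 + a^2)


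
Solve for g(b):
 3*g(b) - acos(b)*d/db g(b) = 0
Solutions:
 g(b) = C1*exp(3*Integral(1/acos(b), b))


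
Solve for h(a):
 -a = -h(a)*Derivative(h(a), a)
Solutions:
 h(a) = -sqrt(C1 + a^2)
 h(a) = sqrt(C1 + a^2)


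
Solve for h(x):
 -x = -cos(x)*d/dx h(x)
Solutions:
 h(x) = C1 + Integral(x/cos(x), x)


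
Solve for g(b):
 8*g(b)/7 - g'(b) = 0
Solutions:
 g(b) = C1*exp(8*b/7)


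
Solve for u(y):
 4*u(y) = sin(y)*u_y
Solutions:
 u(y) = C1*(cos(y)^2 - 2*cos(y) + 1)/(cos(y)^2 + 2*cos(y) + 1)


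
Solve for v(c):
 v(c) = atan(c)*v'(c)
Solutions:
 v(c) = C1*exp(Integral(1/atan(c), c))


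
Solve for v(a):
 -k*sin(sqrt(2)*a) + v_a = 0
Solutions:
 v(a) = C1 - sqrt(2)*k*cos(sqrt(2)*a)/2


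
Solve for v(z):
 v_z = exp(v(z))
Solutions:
 v(z) = log(-1/(C1 + z))


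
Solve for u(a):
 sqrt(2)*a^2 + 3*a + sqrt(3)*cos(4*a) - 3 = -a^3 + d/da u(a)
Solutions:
 u(a) = C1 + a^4/4 + sqrt(2)*a^3/3 + 3*a^2/2 - 3*a + sqrt(3)*sin(4*a)/4


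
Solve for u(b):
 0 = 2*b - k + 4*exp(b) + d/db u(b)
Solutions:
 u(b) = C1 - b^2 + b*k - 4*exp(b)


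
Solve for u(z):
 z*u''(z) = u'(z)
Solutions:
 u(z) = C1 + C2*z^2


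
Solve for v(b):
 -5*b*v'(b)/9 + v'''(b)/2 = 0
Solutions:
 v(b) = C1 + Integral(C2*airyai(30^(1/3)*b/3) + C3*airybi(30^(1/3)*b/3), b)


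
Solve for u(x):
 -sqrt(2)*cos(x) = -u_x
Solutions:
 u(x) = C1 + sqrt(2)*sin(x)


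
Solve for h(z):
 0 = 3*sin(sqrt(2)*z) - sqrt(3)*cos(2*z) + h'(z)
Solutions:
 h(z) = C1 + sqrt(3)*sin(2*z)/2 + 3*sqrt(2)*cos(sqrt(2)*z)/2


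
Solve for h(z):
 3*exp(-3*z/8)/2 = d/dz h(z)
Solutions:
 h(z) = C1 - 4*exp(-3*z/8)


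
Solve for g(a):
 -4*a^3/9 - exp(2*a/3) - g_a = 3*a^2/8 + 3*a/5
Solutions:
 g(a) = C1 - a^4/9 - a^3/8 - 3*a^2/10 - 3*exp(2*a/3)/2


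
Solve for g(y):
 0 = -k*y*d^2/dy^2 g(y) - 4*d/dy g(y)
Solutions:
 g(y) = C1 + y^(((re(k) - 4)*re(k) + im(k)^2)/(re(k)^2 + im(k)^2))*(C2*sin(4*log(y)*Abs(im(k))/(re(k)^2 + im(k)^2)) + C3*cos(4*log(y)*im(k)/(re(k)^2 + im(k)^2)))


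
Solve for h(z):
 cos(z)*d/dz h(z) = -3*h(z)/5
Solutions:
 h(z) = C1*(sin(z) - 1)^(3/10)/(sin(z) + 1)^(3/10)


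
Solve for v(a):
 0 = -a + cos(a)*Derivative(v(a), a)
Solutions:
 v(a) = C1 + Integral(a/cos(a), a)


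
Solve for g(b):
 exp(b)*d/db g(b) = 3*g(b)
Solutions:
 g(b) = C1*exp(-3*exp(-b))


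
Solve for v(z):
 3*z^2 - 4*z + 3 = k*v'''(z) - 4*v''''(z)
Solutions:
 v(z) = C1 + C2*z + C3*z^2 + C4*exp(k*z/4) + z^5/(20*k) + z^4*(-1/6 + 1/k)/k + z^3*(1/2 - 8/(3*k) + 16/k^2)/k


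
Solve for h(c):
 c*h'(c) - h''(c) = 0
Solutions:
 h(c) = C1 + C2*erfi(sqrt(2)*c/2)


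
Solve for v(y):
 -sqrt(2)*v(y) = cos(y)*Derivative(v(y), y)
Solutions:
 v(y) = C1*(sin(y) - 1)^(sqrt(2)/2)/(sin(y) + 1)^(sqrt(2)/2)


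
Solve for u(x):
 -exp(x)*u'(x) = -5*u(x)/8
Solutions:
 u(x) = C1*exp(-5*exp(-x)/8)


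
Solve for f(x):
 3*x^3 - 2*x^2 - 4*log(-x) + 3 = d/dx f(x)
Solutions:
 f(x) = C1 + 3*x^4/4 - 2*x^3/3 - 4*x*log(-x) + 7*x


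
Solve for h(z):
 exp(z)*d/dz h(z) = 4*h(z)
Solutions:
 h(z) = C1*exp(-4*exp(-z))


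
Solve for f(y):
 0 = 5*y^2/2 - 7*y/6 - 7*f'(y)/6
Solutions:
 f(y) = C1 + 5*y^3/7 - y^2/2


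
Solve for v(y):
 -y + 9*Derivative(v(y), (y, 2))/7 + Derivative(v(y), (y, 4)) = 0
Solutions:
 v(y) = C1 + C2*y + C3*sin(3*sqrt(7)*y/7) + C4*cos(3*sqrt(7)*y/7) + 7*y^3/54


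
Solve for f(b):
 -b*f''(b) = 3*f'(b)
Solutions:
 f(b) = C1 + C2/b^2


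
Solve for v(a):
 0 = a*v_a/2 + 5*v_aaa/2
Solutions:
 v(a) = C1 + Integral(C2*airyai(-5^(2/3)*a/5) + C3*airybi(-5^(2/3)*a/5), a)


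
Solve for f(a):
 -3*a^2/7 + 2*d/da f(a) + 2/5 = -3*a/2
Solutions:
 f(a) = C1 + a^3/14 - 3*a^2/8 - a/5


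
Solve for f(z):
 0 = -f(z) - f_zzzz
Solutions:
 f(z) = (C1*sin(sqrt(2)*z/2) + C2*cos(sqrt(2)*z/2))*exp(-sqrt(2)*z/2) + (C3*sin(sqrt(2)*z/2) + C4*cos(sqrt(2)*z/2))*exp(sqrt(2)*z/2)


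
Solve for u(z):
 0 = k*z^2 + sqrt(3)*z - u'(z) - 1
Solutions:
 u(z) = C1 + k*z^3/3 + sqrt(3)*z^2/2 - z


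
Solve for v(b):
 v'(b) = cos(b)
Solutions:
 v(b) = C1 + sin(b)


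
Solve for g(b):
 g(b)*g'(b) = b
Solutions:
 g(b) = -sqrt(C1 + b^2)
 g(b) = sqrt(C1 + b^2)


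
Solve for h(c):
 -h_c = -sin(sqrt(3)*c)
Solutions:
 h(c) = C1 - sqrt(3)*cos(sqrt(3)*c)/3


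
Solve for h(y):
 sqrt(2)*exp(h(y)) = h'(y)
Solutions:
 h(y) = log(-1/(C1 + sqrt(2)*y))


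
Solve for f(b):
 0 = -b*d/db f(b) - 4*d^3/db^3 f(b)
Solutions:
 f(b) = C1 + Integral(C2*airyai(-2^(1/3)*b/2) + C3*airybi(-2^(1/3)*b/2), b)


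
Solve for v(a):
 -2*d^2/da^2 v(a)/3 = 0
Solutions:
 v(a) = C1 + C2*a


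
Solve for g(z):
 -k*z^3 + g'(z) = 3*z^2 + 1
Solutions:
 g(z) = C1 + k*z^4/4 + z^3 + z


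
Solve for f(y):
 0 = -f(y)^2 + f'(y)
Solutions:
 f(y) = -1/(C1 + y)


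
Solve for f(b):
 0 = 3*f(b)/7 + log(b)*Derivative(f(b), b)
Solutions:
 f(b) = C1*exp(-3*li(b)/7)


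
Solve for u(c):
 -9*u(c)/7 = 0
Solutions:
 u(c) = 0


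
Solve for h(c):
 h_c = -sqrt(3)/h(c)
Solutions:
 h(c) = -sqrt(C1 - 2*sqrt(3)*c)
 h(c) = sqrt(C1 - 2*sqrt(3)*c)


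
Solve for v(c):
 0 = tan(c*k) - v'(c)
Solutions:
 v(c) = C1 + Piecewise((-log(cos(c*k))/k, Ne(k, 0)), (0, True))


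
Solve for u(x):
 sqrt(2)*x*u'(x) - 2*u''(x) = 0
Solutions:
 u(x) = C1 + C2*erfi(2^(1/4)*x/2)


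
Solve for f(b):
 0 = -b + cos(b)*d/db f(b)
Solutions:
 f(b) = C1 + Integral(b/cos(b), b)


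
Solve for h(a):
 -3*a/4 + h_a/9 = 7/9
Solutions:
 h(a) = C1 + 27*a^2/8 + 7*a


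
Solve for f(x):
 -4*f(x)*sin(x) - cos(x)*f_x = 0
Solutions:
 f(x) = C1*cos(x)^4


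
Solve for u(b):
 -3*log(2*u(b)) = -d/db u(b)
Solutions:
 -Integral(1/(log(_y) + log(2)), (_y, u(b)))/3 = C1 - b


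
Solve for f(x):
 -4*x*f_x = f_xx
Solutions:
 f(x) = C1 + C2*erf(sqrt(2)*x)


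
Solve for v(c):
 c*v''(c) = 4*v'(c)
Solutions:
 v(c) = C1 + C2*c^5


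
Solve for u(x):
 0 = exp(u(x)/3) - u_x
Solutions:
 u(x) = 3*log(-1/(C1 + x)) + 3*log(3)


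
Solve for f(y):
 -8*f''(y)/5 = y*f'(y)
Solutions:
 f(y) = C1 + C2*erf(sqrt(5)*y/4)


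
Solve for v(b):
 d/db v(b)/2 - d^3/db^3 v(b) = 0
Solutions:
 v(b) = C1 + C2*exp(-sqrt(2)*b/2) + C3*exp(sqrt(2)*b/2)


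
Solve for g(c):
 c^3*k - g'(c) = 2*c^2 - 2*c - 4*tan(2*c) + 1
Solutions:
 g(c) = C1 + c^4*k/4 - 2*c^3/3 + c^2 - c - 2*log(cos(2*c))


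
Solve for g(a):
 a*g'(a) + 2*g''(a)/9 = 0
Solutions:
 g(a) = C1 + C2*erf(3*a/2)


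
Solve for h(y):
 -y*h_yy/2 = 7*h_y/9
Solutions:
 h(y) = C1 + C2/y^(5/9)


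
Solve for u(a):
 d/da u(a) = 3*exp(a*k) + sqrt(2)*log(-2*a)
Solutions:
 u(a) = C1 + sqrt(2)*a*log(-a) + sqrt(2)*a*(-1 + log(2)) + Piecewise((3*exp(a*k)/k, Ne(k, 0)), (3*a, True))


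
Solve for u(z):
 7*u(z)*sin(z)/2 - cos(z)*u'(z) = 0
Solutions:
 u(z) = C1/cos(z)^(7/2)


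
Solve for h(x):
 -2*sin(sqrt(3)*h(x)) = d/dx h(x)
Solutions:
 h(x) = sqrt(3)*(-acos((-exp(2*sqrt(3)*C1) - exp(4*sqrt(3)*x))/(exp(2*sqrt(3)*C1) - exp(4*sqrt(3)*x))) + 2*pi)/3
 h(x) = sqrt(3)*acos((-exp(2*sqrt(3)*C1) - exp(4*sqrt(3)*x))/(exp(2*sqrt(3)*C1) - exp(4*sqrt(3)*x)))/3


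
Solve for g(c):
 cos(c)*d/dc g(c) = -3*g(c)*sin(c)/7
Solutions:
 g(c) = C1*cos(c)^(3/7)


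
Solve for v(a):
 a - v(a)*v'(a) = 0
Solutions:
 v(a) = -sqrt(C1 + a^2)
 v(a) = sqrt(C1 + a^2)


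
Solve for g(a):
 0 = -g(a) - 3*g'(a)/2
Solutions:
 g(a) = C1*exp(-2*a/3)


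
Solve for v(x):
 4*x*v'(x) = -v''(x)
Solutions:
 v(x) = C1 + C2*erf(sqrt(2)*x)


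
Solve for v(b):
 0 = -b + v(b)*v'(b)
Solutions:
 v(b) = -sqrt(C1 + b^2)
 v(b) = sqrt(C1 + b^2)


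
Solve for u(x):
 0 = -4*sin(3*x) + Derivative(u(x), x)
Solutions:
 u(x) = C1 - 4*cos(3*x)/3


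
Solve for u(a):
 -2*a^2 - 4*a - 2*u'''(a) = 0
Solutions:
 u(a) = C1 + C2*a + C3*a^2 - a^5/60 - a^4/12


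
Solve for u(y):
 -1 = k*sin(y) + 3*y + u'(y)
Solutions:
 u(y) = C1 + k*cos(y) - 3*y^2/2 - y


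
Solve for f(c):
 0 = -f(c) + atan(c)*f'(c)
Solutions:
 f(c) = C1*exp(Integral(1/atan(c), c))


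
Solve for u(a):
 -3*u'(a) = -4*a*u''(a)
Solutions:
 u(a) = C1 + C2*a^(7/4)


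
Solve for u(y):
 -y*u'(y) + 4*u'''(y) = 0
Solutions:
 u(y) = C1 + Integral(C2*airyai(2^(1/3)*y/2) + C3*airybi(2^(1/3)*y/2), y)


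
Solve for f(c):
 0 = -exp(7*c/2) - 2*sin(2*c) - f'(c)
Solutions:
 f(c) = C1 - 2*exp(7*c/2)/7 + cos(2*c)


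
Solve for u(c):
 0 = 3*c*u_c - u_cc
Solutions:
 u(c) = C1 + C2*erfi(sqrt(6)*c/2)


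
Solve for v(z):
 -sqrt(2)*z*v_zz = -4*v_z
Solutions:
 v(z) = C1 + C2*z^(1 + 2*sqrt(2))
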